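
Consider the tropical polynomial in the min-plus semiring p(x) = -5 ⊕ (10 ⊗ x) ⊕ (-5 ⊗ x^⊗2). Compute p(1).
p(1) = -5

A tropical monomial a ⊗ x^⊗i evaluates to a + i · x. Evaluating each term at x = 1:
  Term 0 contributes -5 + 0 · 1 = -5
  Term 1 contributes 10 + 1 · 1 = 11
  Term 2 contributes -5 + 2 · 1 = -3
p(1) = ⊕ of these = min[-5, 11, -3] = -5.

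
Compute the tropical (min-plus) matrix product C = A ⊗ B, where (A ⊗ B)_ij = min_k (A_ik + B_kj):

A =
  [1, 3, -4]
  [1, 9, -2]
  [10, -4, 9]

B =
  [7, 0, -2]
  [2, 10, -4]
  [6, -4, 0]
A ⊗ B =
  [2, -8, -4]
  [4, -6, -2]
  [-2, 5, -8]

Apply the min-plus product entry-by-entry:
  C[0][0] = min over k of (A[0][0] + B[0][0] = 1 + 7 = 8, A[0][1] + B[1][0] = 3 + 2 = 5, A[0][2] + B[2][0] = -4 + 6 = 2) = 2 (attained at k = 2)
  C[0][1] = min over k of (A[0][0] + B[0][1] = 1 + 0 = 1, A[0][1] + B[1][1] = 3 + 10 = 13, A[0][2] + B[2][1] = -4 + -4 = -8) = -8 (attained at k = 2)
  C[0][2] = min over k of (A[0][0] + B[0][2] = 1 + -2 = -1, A[0][1] + B[1][2] = 3 + -4 = -1, A[0][2] + B[2][2] = -4 + 0 = -4) = -4 (attained at k = 2)
  C[1][0] = min over k of (A[1][0] + B[0][0] = 1 + 7 = 8, A[1][1] + B[1][0] = 9 + 2 = 11, A[1][2] + B[2][0] = -2 + 6 = 4) = 4 (attained at k = 2)
  C[1][1] = min over k of (A[1][0] + B[0][1] = 1 + 0 = 1, A[1][1] + B[1][1] = 9 + 10 = 19, A[1][2] + B[2][1] = -2 + -4 = -6) = -6 (attained at k = 2)
  C[1][2] = min over k of (A[1][0] + B[0][2] = 1 + -2 = -1, A[1][1] + B[1][2] = 9 + -4 = 5, A[1][2] + B[2][2] = -2 + 0 = -2) = -2 (attained at k = 2)
  C[2][0] = min over k of (A[2][0] + B[0][0] = 10 + 7 = 17, A[2][1] + B[1][0] = -4 + 2 = -2, A[2][2] + B[2][0] = 9 + 6 = 15) = -2 (attained at k = 1)
  C[2][1] = min over k of (A[2][0] + B[0][1] = 10 + 0 = 10, A[2][1] + B[1][1] = -4 + 10 = 6, A[2][2] + B[2][1] = 9 + -4 = 5) = 5 (attained at k = 2)
  C[2][2] = min over k of (A[2][0] + B[0][2] = 10 + -2 = 8, A[2][1] + B[1][2] = -4 + -4 = -8, A[2][2] + B[2][2] = 9 + 0 = 9) = -8 (attained at k = 1)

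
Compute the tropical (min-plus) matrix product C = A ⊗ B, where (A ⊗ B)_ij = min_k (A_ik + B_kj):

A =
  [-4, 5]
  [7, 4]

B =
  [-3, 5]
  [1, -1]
A ⊗ B =
  [-7, 1]
  [4, 3]

Apply the min-plus product entry-by-entry:
  C[0][0] = min over k of (A[0][0] + B[0][0] = -4 + -3 = -7, A[0][1] + B[1][0] = 5 + 1 = 6) = -7 (attained at k = 0)
  C[0][1] = min over k of (A[0][0] + B[0][1] = -4 + 5 = 1, A[0][1] + B[1][1] = 5 + -1 = 4) = 1 (attained at k = 0)
  C[1][0] = min over k of (A[1][0] + B[0][0] = 7 + -3 = 4, A[1][1] + B[1][0] = 4 + 1 = 5) = 4 (attained at k = 0)
  C[1][1] = min over k of (A[1][0] + B[0][1] = 7 + 5 = 12, A[1][1] + B[1][1] = 4 + -1 = 3) = 3 (attained at k = 1)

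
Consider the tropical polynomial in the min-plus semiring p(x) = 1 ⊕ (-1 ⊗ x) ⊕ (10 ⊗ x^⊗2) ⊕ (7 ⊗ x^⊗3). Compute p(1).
p(1) = 0

A tropical monomial a ⊗ x^⊗i evaluates to a + i · x. Evaluating each term at x = 1:
  Term 0 contributes 1 + 0 · 1 = 1
  Term 1 contributes -1 + 1 · 1 = 0
  Term 2 contributes 10 + 2 · 1 = 12
  Term 3 contributes 7 + 3 · 1 = 10
p(1) = ⊕ of these = min[1, 0, 12, 10] = 0.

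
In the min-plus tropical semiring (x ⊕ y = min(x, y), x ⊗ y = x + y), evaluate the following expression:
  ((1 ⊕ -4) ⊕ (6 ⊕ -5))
((1 ⊕ -4) ⊕ (6 ⊕ -5)) = -5

Expand innermost to outermost. Recall ⊕ takes the minimum of its arguments and ⊗ takes their sum. Working out the expression ((1 ⊕ -4) ⊕ (6 ⊕ -5)) gives -5.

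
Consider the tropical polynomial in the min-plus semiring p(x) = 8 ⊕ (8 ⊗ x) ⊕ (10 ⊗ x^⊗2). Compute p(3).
p(3) = 8

A tropical monomial a ⊗ x^⊗i evaluates to a + i · x. Evaluating each term at x = 3:
  Term 0 contributes 8 + 0 · 3 = 8
  Term 1 contributes 8 + 1 · 3 = 11
  Term 2 contributes 10 + 2 · 3 = 16
p(3) = ⊕ of these = min[8, 11, 16] = 8.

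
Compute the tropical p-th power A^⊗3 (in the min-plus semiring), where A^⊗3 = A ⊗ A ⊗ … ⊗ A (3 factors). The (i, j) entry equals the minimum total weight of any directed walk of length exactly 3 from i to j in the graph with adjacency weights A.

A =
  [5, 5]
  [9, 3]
A^⊗3 =
  [15, 11]
  [15, 9]

Each entry (A^⊗3)_ij equals the minimum over all length-3 walks i = v_0 → v_1 → … → v_3 = j of Σ_t A[v_t][v_{t+1}]. For example, for (i, j) = (0, 1) we minimise over 4 possible intermediate vertex sequences; the minimum is 11, attained along the walk 0 → 1 → 1 → 1.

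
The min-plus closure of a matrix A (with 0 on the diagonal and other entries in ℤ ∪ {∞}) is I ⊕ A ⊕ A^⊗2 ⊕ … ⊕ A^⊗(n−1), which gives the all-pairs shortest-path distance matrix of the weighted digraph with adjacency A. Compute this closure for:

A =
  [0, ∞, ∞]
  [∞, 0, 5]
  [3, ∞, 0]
Closure =
  [0, ∞, ∞]
  [8, 0, 5]
  [3, ∞, 0]

This is the Floyd-Warshall all-pairs shortest-path computation. For each intermediate vertex k = 0, 1, …, 2, update dist[i][j] ← min(dist[i][j], dist[i][k] + dist[k][j]). The final matrix gives, for each (i, j), the minimum total weight of any directed path from i to j (possibly empty when i = j).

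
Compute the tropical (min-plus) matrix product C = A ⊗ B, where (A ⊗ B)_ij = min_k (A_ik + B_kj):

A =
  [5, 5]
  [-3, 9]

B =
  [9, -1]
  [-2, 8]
A ⊗ B =
  [3, 4]
  [6, -4]

Apply the min-plus product entry-by-entry:
  C[0][0] = min over k of (A[0][0] + B[0][0] = 5 + 9 = 14, A[0][1] + B[1][0] = 5 + -2 = 3) = 3 (attained at k = 1)
  C[0][1] = min over k of (A[0][0] + B[0][1] = 5 + -1 = 4, A[0][1] + B[1][1] = 5 + 8 = 13) = 4 (attained at k = 0)
  C[1][0] = min over k of (A[1][0] + B[0][0] = -3 + 9 = 6, A[1][1] + B[1][0] = 9 + -2 = 7) = 6 (attained at k = 0)
  C[1][1] = min over k of (A[1][0] + B[0][1] = -3 + -1 = -4, A[1][1] + B[1][1] = 9 + 8 = 17) = -4 (attained at k = 0)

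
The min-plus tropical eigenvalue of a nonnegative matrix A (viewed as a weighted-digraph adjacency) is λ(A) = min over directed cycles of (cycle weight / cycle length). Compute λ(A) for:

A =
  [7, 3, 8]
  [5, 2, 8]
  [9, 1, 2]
λ(A) = 2

Enumerate directed cycles and compute their means (weight / length). Sample:
  cycle 0 → 0: weight = 7, length = 1, mean = 7/1 ≈ 7.000
  cycle 1 → 1: weight = 2, length = 1, mean = 2/1 ≈ 2.000
  cycle 2 → 2: weight = 2, length = 1, mean = 2/1 ≈ 2.000
  cycle 0 → 1 → 0: weight = 8, length = 2, mean = 8/2 ≈ 4.000
  cycle 0 → 2 → 0: weight = 17, length = 2, mean = 17/2 ≈ 8.500
  cycle 1 → 0 → 1: weight = 8, length = 2, mean = 8/2 ≈ 4.000
Minimum mean = 2.000, attained e.g. along the cycle 1 → 1 with weight 2 and length 1. So λ(A) = 2/1 = 2.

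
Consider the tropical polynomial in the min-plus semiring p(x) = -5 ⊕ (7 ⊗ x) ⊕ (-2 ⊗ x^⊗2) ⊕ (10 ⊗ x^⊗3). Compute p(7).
p(7) = -5

A tropical monomial a ⊗ x^⊗i evaluates to a + i · x. Evaluating each term at x = 7:
  Term 0 contributes -5 + 0 · 7 = -5
  Term 1 contributes 7 + 1 · 7 = 14
  Term 2 contributes -2 + 2 · 7 = 12
  Term 3 contributes 10 + 3 · 7 = 31
p(7) = ⊕ of these = min[-5, 14, 12, 31] = -5.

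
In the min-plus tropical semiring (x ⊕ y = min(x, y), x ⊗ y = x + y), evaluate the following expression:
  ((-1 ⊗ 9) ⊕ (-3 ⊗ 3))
((-1 ⊗ 9) ⊕ (-3 ⊗ 3)) = 0

Expand innermost to outermost. Recall ⊕ takes the minimum of its arguments and ⊗ takes their sum. Working out the expression ((-1 ⊗ 9) ⊕ (-3 ⊗ 3)) gives 0.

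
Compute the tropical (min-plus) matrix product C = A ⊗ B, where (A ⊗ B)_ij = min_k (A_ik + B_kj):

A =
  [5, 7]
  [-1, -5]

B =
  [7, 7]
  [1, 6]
A ⊗ B =
  [8, 12]
  [-4, 1]

Apply the min-plus product entry-by-entry:
  C[0][0] = min over k of (A[0][0] + B[0][0] = 5 + 7 = 12, A[0][1] + B[1][0] = 7 + 1 = 8) = 8 (attained at k = 1)
  C[0][1] = min over k of (A[0][0] + B[0][1] = 5 + 7 = 12, A[0][1] + B[1][1] = 7 + 6 = 13) = 12 (attained at k = 0)
  C[1][0] = min over k of (A[1][0] + B[0][0] = -1 + 7 = 6, A[1][1] + B[1][0] = -5 + 1 = -4) = -4 (attained at k = 1)
  C[1][1] = min over k of (A[1][0] + B[0][1] = -1 + 7 = 6, A[1][1] + B[1][1] = -5 + 6 = 1) = 1 (attained at k = 1)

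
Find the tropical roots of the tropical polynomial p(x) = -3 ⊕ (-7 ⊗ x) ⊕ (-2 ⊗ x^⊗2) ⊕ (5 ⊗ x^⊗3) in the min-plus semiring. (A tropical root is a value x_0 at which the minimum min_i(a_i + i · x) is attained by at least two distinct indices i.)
Roots: {-7, -5, 4}

Each tropical root is a break point of the lower envelope of the lines y = a_i + i · x (there are 4 lines, with slopes 0, 1, ..., 3). Only the lines that attain the minimum somewhere contribute to roots; other lines are dominated. Here the surviving (envelope) indices are i = 3, i = 2, i = 1, i = 0.
Intersections between consecutive envelope lines give the roots: for adjacent envelope indices i < j the intersection is x = (a_i − a_j) / (j − i). Reading off the sorted break points: {-7, -5, 4}.
Verification: at each break x_0, at least two indices attain the minimum of min_i(a_i + i · x_0).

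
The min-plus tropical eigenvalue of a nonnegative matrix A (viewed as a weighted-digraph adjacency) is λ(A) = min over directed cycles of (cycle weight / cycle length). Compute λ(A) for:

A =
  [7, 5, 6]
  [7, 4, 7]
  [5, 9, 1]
λ(A) = 1

Enumerate directed cycles and compute their means (weight / length). Sample:
  cycle 0 → 0: weight = 7, length = 1, mean = 7/1 ≈ 7.000
  cycle 1 → 1: weight = 4, length = 1, mean = 4/1 ≈ 4.000
  cycle 2 → 2: weight = 1, length = 1, mean = 1/1 ≈ 1.000
  cycle 0 → 1 → 0: weight = 12, length = 2, mean = 12/2 ≈ 6.000
  cycle 0 → 2 → 0: weight = 11, length = 2, mean = 11/2 ≈ 5.500
  cycle 1 → 0 → 1: weight = 12, length = 2, mean = 12/2 ≈ 6.000
Minimum mean = 1.000, attained e.g. along the cycle 2 → 2 with weight 1 and length 1. So λ(A) = 1/1 = 1.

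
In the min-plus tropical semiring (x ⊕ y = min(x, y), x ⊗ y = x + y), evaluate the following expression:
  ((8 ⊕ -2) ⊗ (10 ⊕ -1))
((8 ⊕ -2) ⊗ (10 ⊕ -1)) = -3

Expand innermost to outermost. Recall ⊕ takes the minimum of its arguments and ⊗ takes their sum. Working out the expression ((8 ⊕ -2) ⊗ (10 ⊕ -1)) gives -3.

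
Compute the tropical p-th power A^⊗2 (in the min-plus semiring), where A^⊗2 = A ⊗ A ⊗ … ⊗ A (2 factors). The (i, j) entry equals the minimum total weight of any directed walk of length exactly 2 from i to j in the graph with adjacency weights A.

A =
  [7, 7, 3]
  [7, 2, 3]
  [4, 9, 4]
A^⊗2 =
  [7, 9, 7]
  [7, 4, 5]
  [8, 11, 7]

Each entry (A^⊗2)_ij equals the minimum over all length-2 walks i = v_0 → v_1 → … → v_2 = j of Σ_t A[v_t][v_{t+1}]. For example, for (i, j) = (0, 2) we minimise over 3 possible intermediate vertex sequences; the minimum is 7, attained along the walk 0 → 2 → 2.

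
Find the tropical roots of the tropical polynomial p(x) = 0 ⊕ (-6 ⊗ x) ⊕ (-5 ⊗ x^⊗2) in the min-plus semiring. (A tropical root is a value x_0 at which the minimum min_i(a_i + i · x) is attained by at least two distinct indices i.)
Roots: {-1, 6}

Each tropical root is a break point of the lower envelope of the lines y = a_i + i · x (there are 3 lines, with slopes 0, 1, ..., 2). Only the lines that attain the minimum somewhere contribute to roots; other lines are dominated. Here the surviving (envelope) indices are i = 2, i = 1, i = 0.
Intersections between consecutive envelope lines give the roots: for adjacent envelope indices i < j the intersection is x = (a_i − a_j) / (j − i). Reading off the sorted break points: {-1, 6}.
Verification: at each break x_0, at least two indices attain the minimum of min_i(a_i + i · x_0).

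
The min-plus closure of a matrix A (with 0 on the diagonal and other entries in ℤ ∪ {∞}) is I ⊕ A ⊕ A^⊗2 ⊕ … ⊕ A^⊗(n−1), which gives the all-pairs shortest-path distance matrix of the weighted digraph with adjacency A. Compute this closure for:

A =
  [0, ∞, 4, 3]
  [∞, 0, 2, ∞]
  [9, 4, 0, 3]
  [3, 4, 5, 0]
Closure =
  [0, 7, 4, 3]
  [8, 0, 2, 5]
  [6, 4, 0, 3]
  [3, 4, 5, 0]

This is the Floyd-Warshall all-pairs shortest-path computation. For each intermediate vertex k = 0, 1, …, 3, update dist[i][j] ← min(dist[i][j], dist[i][k] + dist[k][j]). The final matrix gives, for each (i, j), the minimum total weight of any directed path from i to j (possibly empty when i = j).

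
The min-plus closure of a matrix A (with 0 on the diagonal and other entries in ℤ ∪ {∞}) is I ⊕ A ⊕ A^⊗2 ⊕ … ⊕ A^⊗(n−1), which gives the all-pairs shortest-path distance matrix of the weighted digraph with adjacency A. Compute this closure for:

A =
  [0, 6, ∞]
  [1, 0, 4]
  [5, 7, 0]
Closure =
  [0, 6, 10]
  [1, 0, 4]
  [5, 7, 0]

This is the Floyd-Warshall all-pairs shortest-path computation. For each intermediate vertex k = 0, 1, …, 2, update dist[i][j] ← min(dist[i][j], dist[i][k] + dist[k][j]). The final matrix gives, for each (i, j), the minimum total weight of any directed path from i to j (possibly empty when i = j).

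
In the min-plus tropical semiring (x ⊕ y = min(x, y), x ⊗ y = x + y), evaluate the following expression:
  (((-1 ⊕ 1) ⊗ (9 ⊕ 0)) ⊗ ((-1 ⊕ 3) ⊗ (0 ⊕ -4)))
(((-1 ⊕ 1) ⊗ (9 ⊕ 0)) ⊗ ((-1 ⊕ 3) ⊗ (0 ⊕ -4))) = -6

Expand innermost to outermost. Recall ⊕ takes the minimum of its arguments and ⊗ takes their sum. Working out the expression (((-1 ⊕ 1) ⊗ (9 ⊕ 0)) ⊗ ((-1 ⊕ 3) ⊗ (0 ⊕ -4))) gives -6.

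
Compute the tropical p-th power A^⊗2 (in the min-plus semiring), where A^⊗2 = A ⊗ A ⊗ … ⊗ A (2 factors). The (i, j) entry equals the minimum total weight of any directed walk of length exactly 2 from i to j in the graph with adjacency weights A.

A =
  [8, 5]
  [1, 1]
A^⊗2 =
  [6, 6]
  [2, 2]

Each entry (A^⊗2)_ij equals the minimum over all length-2 walks i = v_0 → v_1 → … → v_2 = j of Σ_t A[v_t][v_{t+1}]. For example, for (i, j) = (0, 1) we minimise over 2 possible intermediate vertex sequences; the minimum is 6, attained along the walk 0 → 1 → 1.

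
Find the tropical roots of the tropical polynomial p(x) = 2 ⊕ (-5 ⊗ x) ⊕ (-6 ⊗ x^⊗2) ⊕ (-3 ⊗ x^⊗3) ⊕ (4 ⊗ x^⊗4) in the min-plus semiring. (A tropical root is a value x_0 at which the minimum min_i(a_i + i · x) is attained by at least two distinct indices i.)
Roots: {-7, -3, 1, 7}

Each tropical root is a break point of the lower envelope of the lines y = a_i + i · x (there are 5 lines, with slopes 0, 1, ..., 4). Only the lines that attain the minimum somewhere contribute to roots; other lines are dominated. Here the surviving (envelope) indices are i = 4, i = 3, i = 2, i = 1, i = 0.
Intersections between consecutive envelope lines give the roots: for adjacent envelope indices i < j the intersection is x = (a_i − a_j) / (j − i). Reading off the sorted break points: {-7, -3, 1, 7}.
Verification: at each break x_0, at least two indices attain the minimum of min_i(a_i + i · x_0).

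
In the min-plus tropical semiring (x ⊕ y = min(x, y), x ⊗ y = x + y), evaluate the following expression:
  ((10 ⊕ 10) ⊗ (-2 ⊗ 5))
((10 ⊕ 10) ⊗ (-2 ⊗ 5)) = 13

Expand innermost to outermost. Recall ⊕ takes the minimum of its arguments and ⊗ takes their sum. Working out the expression ((10 ⊕ 10) ⊗ (-2 ⊗ 5)) gives 13.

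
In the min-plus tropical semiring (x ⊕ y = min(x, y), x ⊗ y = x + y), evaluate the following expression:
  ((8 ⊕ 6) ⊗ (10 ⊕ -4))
((8 ⊕ 6) ⊗ (10 ⊕ -4)) = 2

Expand innermost to outermost. Recall ⊕ takes the minimum of its arguments and ⊗ takes their sum. Working out the expression ((8 ⊕ 6) ⊗ (10 ⊕ -4)) gives 2.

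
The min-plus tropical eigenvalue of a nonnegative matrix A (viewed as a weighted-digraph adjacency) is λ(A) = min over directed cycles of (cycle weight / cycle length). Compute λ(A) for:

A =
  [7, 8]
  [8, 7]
λ(A) = 7

Enumerate directed cycles and compute their means (weight / length). Sample:
  cycle 0 → 0: weight = 7, length = 1, mean = 7/1 ≈ 7.000
  cycle 1 → 1: weight = 7, length = 1, mean = 7/1 ≈ 7.000
  cycle 0 → 1 → 0: weight = 16, length = 2, mean = 16/2 ≈ 8.000
  cycle 1 → 0 → 1: weight = 16, length = 2, mean = 16/2 ≈ 8.000
Minimum mean = 7.000, attained e.g. along the cycle 0 → 0 with weight 7 and length 1. So λ(A) = 7/1 = 7.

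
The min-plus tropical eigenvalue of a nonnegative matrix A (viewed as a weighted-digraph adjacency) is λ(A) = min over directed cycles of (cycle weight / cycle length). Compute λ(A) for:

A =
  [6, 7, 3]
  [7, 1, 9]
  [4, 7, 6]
λ(A) = 1

Enumerate directed cycles and compute their means (weight / length). Sample:
  cycle 0 → 0: weight = 6, length = 1, mean = 6/1 ≈ 6.000
  cycle 1 → 1: weight = 1, length = 1, mean = 1/1 ≈ 1.000
  cycle 2 → 2: weight = 6, length = 1, mean = 6/1 ≈ 6.000
  cycle 0 → 1 → 0: weight = 14, length = 2, mean = 14/2 ≈ 7.000
  cycle 0 → 2 → 0: weight = 7, length = 2, mean = 7/2 ≈ 3.500
  cycle 1 → 0 → 1: weight = 14, length = 2, mean = 14/2 ≈ 7.000
Minimum mean = 1.000, attained e.g. along the cycle 1 → 1 with weight 1 and length 1. So λ(A) = 1/1 = 1.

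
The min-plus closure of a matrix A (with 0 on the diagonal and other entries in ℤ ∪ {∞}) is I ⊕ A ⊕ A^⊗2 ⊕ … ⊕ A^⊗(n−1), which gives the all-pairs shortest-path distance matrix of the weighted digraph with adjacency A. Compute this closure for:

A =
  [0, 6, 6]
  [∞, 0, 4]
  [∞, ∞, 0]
Closure =
  [0, 6, 6]
  [∞, 0, 4]
  [∞, ∞, 0]

This is the Floyd-Warshall all-pairs shortest-path computation. For each intermediate vertex k = 0, 1, …, 2, update dist[i][j] ← min(dist[i][j], dist[i][k] + dist[k][j]). The final matrix gives, for each (i, j), the minimum total weight of any directed path from i to j (possibly empty when i = j).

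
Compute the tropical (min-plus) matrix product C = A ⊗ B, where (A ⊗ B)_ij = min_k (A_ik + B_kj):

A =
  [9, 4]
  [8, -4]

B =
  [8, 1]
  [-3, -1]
A ⊗ B =
  [1, 3]
  [-7, -5]

Apply the min-plus product entry-by-entry:
  C[0][0] = min over k of (A[0][0] + B[0][0] = 9 + 8 = 17, A[0][1] + B[1][0] = 4 + -3 = 1) = 1 (attained at k = 1)
  C[0][1] = min over k of (A[0][0] + B[0][1] = 9 + 1 = 10, A[0][1] + B[1][1] = 4 + -1 = 3) = 3 (attained at k = 1)
  C[1][0] = min over k of (A[1][0] + B[0][0] = 8 + 8 = 16, A[1][1] + B[1][0] = -4 + -3 = -7) = -7 (attained at k = 1)
  C[1][1] = min over k of (A[1][0] + B[0][1] = 8 + 1 = 9, A[1][1] + B[1][1] = -4 + -1 = -5) = -5 (attained at k = 1)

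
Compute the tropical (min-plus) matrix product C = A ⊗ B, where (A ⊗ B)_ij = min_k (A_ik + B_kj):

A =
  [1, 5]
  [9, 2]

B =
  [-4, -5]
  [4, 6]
A ⊗ B =
  [-3, -4]
  [5, 4]

Apply the min-plus product entry-by-entry:
  C[0][0] = min over k of (A[0][0] + B[0][0] = 1 + -4 = -3, A[0][1] + B[1][0] = 5 + 4 = 9) = -3 (attained at k = 0)
  C[0][1] = min over k of (A[0][0] + B[0][1] = 1 + -5 = -4, A[0][1] + B[1][1] = 5 + 6 = 11) = -4 (attained at k = 0)
  C[1][0] = min over k of (A[1][0] + B[0][0] = 9 + -4 = 5, A[1][1] + B[1][0] = 2 + 4 = 6) = 5 (attained at k = 0)
  C[1][1] = min over k of (A[1][0] + B[0][1] = 9 + -5 = 4, A[1][1] + B[1][1] = 2 + 6 = 8) = 4 (attained at k = 0)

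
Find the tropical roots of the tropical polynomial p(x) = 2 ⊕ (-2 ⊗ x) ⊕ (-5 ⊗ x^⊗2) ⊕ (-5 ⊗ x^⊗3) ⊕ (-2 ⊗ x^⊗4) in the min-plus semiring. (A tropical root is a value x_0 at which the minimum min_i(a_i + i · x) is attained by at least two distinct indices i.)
Roots: {-3, 0, 3, 4}

Each tropical root is a break point of the lower envelope of the lines y = a_i + i · x (there are 5 lines, with slopes 0, 1, ..., 4). Only the lines that attain the minimum somewhere contribute to roots; other lines are dominated. Here the surviving (envelope) indices are i = 4, i = 3, i = 2, i = 1, i = 0.
Intersections between consecutive envelope lines give the roots: for adjacent envelope indices i < j the intersection is x = (a_i − a_j) / (j − i). Reading off the sorted break points: {-3, 0, 3, 4}.
Verification: at each break x_0, at least two indices attain the minimum of min_i(a_i + i · x_0).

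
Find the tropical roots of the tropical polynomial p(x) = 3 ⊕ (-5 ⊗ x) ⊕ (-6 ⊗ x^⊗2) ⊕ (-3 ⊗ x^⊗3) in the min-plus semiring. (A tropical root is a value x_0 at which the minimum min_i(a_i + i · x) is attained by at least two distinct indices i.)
Roots: {-3, 1, 8}

Each tropical root is a break point of the lower envelope of the lines y = a_i + i · x (there are 4 lines, with slopes 0, 1, ..., 3). Only the lines that attain the minimum somewhere contribute to roots; other lines are dominated. Here the surviving (envelope) indices are i = 3, i = 2, i = 1, i = 0.
Intersections between consecutive envelope lines give the roots: for adjacent envelope indices i < j the intersection is x = (a_i − a_j) / (j − i). Reading off the sorted break points: {-3, 1, 8}.
Verification: at each break x_0, at least two indices attain the minimum of min_i(a_i + i · x_0).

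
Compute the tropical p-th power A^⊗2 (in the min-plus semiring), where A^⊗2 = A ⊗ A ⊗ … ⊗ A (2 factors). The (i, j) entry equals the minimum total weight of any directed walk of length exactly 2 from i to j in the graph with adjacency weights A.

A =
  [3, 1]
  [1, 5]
A^⊗2 =
  [2, 4]
  [4, 2]

Each entry (A^⊗2)_ij equals the minimum over all length-2 walks i = v_0 → v_1 → … → v_2 = j of Σ_t A[v_t][v_{t+1}]. For example, for (i, j) = (0, 1) we minimise over 2 possible intermediate vertex sequences; the minimum is 4, attained along the walk 0 → 0 → 1.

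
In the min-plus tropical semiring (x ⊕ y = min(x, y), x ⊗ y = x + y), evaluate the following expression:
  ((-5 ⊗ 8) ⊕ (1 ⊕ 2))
((-5 ⊗ 8) ⊕ (1 ⊕ 2)) = 1

Expand innermost to outermost. Recall ⊕ takes the minimum of its arguments and ⊗ takes their sum. Working out the expression ((-5 ⊗ 8) ⊕ (1 ⊕ 2)) gives 1.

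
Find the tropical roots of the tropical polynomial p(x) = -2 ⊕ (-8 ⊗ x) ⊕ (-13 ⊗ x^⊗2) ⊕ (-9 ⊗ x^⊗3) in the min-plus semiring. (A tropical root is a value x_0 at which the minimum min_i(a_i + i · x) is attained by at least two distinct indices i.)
Roots: {-4, 5, 6}

Each tropical root is a break point of the lower envelope of the lines y = a_i + i · x (there are 4 lines, with slopes 0, 1, ..., 3). Only the lines that attain the minimum somewhere contribute to roots; other lines are dominated. Here the surviving (envelope) indices are i = 3, i = 2, i = 1, i = 0.
Intersections between consecutive envelope lines give the roots: for adjacent envelope indices i < j the intersection is x = (a_i − a_j) / (j − i). Reading off the sorted break points: {-4, 5, 6}.
Verification: at each break x_0, at least two indices attain the minimum of min_i(a_i + i · x_0).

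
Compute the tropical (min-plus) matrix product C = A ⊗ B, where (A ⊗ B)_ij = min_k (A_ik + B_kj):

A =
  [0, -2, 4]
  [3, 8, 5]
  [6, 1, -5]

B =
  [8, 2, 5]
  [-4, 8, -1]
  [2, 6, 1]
A ⊗ B =
  [-6, 2, -3]
  [4, 5, 6]
  [-3, 1, -4]

Apply the min-plus product entry-by-entry:
  C[0][0] = min over k of (A[0][0] + B[0][0] = 0 + 8 = 8, A[0][1] + B[1][0] = -2 + -4 = -6, A[0][2] + B[2][0] = 4 + 2 = 6) = -6 (attained at k = 1)
  C[0][1] = min over k of (A[0][0] + B[0][1] = 0 + 2 = 2, A[0][1] + B[1][1] = -2 + 8 = 6, A[0][2] + B[2][1] = 4 + 6 = 10) = 2 (attained at k = 0)
  C[0][2] = min over k of (A[0][0] + B[0][2] = 0 + 5 = 5, A[0][1] + B[1][2] = -2 + -1 = -3, A[0][2] + B[2][2] = 4 + 1 = 5) = -3 (attained at k = 1)
  C[1][0] = min over k of (A[1][0] + B[0][0] = 3 + 8 = 11, A[1][1] + B[1][0] = 8 + -4 = 4, A[1][2] + B[2][0] = 5 + 2 = 7) = 4 (attained at k = 1)
  C[1][1] = min over k of (A[1][0] + B[0][1] = 3 + 2 = 5, A[1][1] + B[1][1] = 8 + 8 = 16, A[1][2] + B[2][1] = 5 + 6 = 11) = 5 (attained at k = 0)
  C[1][2] = min over k of (A[1][0] + B[0][2] = 3 + 5 = 8, A[1][1] + B[1][2] = 8 + -1 = 7, A[1][2] + B[2][2] = 5 + 1 = 6) = 6 (attained at k = 2)
  C[2][0] = min over k of (A[2][0] + B[0][0] = 6 + 8 = 14, A[2][1] + B[1][0] = 1 + -4 = -3, A[2][2] + B[2][0] = -5 + 2 = -3) = -3 (attained at k = 1)
  C[2][1] = min over k of (A[2][0] + B[0][1] = 6 + 2 = 8, A[2][1] + B[1][1] = 1 + 8 = 9, A[2][2] + B[2][1] = -5 + 6 = 1) = 1 (attained at k = 2)
  C[2][2] = min over k of (A[2][0] + B[0][2] = 6 + 5 = 11, A[2][1] + B[1][2] = 1 + -1 = 0, A[2][2] + B[2][2] = -5 + 1 = -4) = -4 (attained at k = 2)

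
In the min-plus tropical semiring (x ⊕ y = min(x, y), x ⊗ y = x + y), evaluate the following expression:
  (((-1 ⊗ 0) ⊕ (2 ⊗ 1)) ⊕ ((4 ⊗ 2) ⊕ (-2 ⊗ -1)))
(((-1 ⊗ 0) ⊕ (2 ⊗ 1)) ⊕ ((4 ⊗ 2) ⊕ (-2 ⊗ -1))) = -3

Expand innermost to outermost. Recall ⊕ takes the minimum of its arguments and ⊗ takes their sum. Working out the expression (((-1 ⊗ 0) ⊕ (2 ⊗ 1)) ⊕ ((4 ⊗ 2) ⊕ (-2 ⊗ -1))) gives -3.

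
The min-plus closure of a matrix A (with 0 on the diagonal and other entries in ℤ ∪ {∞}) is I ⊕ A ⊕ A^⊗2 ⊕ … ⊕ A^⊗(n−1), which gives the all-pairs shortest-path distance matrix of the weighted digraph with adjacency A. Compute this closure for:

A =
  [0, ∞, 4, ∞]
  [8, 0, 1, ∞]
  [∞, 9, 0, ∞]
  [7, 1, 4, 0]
Closure =
  [0, 13, 4, ∞]
  [8, 0, 1, ∞]
  [17, 9, 0, ∞]
  [7, 1, 2, 0]

This is the Floyd-Warshall all-pairs shortest-path computation. For each intermediate vertex k = 0, 1, …, 3, update dist[i][j] ← min(dist[i][j], dist[i][k] + dist[k][j]). The final matrix gives, for each (i, j), the minimum total weight of any directed path from i to j (possibly empty when i = j).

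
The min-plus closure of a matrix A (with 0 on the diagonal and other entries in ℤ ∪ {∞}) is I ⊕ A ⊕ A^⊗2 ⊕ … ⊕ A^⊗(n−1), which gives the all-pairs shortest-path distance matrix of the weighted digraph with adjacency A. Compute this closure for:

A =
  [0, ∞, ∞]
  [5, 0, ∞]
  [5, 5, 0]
Closure =
  [0, ∞, ∞]
  [5, 0, ∞]
  [5, 5, 0]

This is the Floyd-Warshall all-pairs shortest-path computation. For each intermediate vertex k = 0, 1, …, 2, update dist[i][j] ← min(dist[i][j], dist[i][k] + dist[k][j]). The final matrix gives, for each (i, j), the minimum total weight of any directed path from i to j (possibly empty when i = j).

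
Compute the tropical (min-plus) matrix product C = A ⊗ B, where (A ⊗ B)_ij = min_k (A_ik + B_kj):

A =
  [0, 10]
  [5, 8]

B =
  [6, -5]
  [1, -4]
A ⊗ B =
  [6, -5]
  [9, 0]

Apply the min-plus product entry-by-entry:
  C[0][0] = min over k of (A[0][0] + B[0][0] = 0 + 6 = 6, A[0][1] + B[1][0] = 10 + 1 = 11) = 6 (attained at k = 0)
  C[0][1] = min over k of (A[0][0] + B[0][1] = 0 + -5 = -5, A[0][1] + B[1][1] = 10 + -4 = 6) = -5 (attained at k = 0)
  C[1][0] = min over k of (A[1][0] + B[0][0] = 5 + 6 = 11, A[1][1] + B[1][0] = 8 + 1 = 9) = 9 (attained at k = 1)
  C[1][1] = min over k of (A[1][0] + B[0][1] = 5 + -5 = 0, A[1][1] + B[1][1] = 8 + -4 = 4) = 0 (attained at k = 0)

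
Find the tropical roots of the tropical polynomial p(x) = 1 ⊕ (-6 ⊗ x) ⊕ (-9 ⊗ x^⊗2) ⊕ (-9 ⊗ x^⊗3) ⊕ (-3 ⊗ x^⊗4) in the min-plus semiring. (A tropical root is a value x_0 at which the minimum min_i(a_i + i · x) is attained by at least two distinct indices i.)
Roots: {-6, 0, 3, 7}

Each tropical root is a break point of the lower envelope of the lines y = a_i + i · x (there are 5 lines, with slopes 0, 1, ..., 4). Only the lines that attain the minimum somewhere contribute to roots; other lines are dominated. Here the surviving (envelope) indices are i = 4, i = 3, i = 2, i = 1, i = 0.
Intersections between consecutive envelope lines give the roots: for adjacent envelope indices i < j the intersection is x = (a_i − a_j) / (j − i). Reading off the sorted break points: {-6, 0, 3, 7}.
Verification: at each break x_0, at least two indices attain the minimum of min_i(a_i + i · x_0).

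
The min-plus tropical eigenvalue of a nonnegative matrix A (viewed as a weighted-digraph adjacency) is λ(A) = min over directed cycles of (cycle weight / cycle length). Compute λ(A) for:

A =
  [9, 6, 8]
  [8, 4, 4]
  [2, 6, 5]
λ(A) = 4

Enumerate directed cycles and compute their means (weight / length). Sample:
  cycle 0 → 0: weight = 9, length = 1, mean = 9/1 ≈ 9.000
  cycle 1 → 1: weight = 4, length = 1, mean = 4/1 ≈ 4.000
  cycle 2 → 2: weight = 5, length = 1, mean = 5/1 ≈ 5.000
  cycle 0 → 1 → 0: weight = 14, length = 2, mean = 14/2 ≈ 7.000
  cycle 0 → 2 → 0: weight = 10, length = 2, mean = 10/2 ≈ 5.000
  cycle 1 → 0 → 1: weight = 14, length = 2, mean = 14/2 ≈ 7.000
Minimum mean = 4.000, attained e.g. along the cycle 1 → 1 with weight 4 and length 1. So λ(A) = 4/1 = 4.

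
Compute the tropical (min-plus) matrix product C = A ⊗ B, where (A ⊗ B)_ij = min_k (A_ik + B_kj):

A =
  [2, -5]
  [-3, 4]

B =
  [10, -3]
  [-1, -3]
A ⊗ B =
  [-6, -8]
  [3, -6]

Apply the min-plus product entry-by-entry:
  C[0][0] = min over k of (A[0][0] + B[0][0] = 2 + 10 = 12, A[0][1] + B[1][0] = -5 + -1 = -6) = -6 (attained at k = 1)
  C[0][1] = min over k of (A[0][0] + B[0][1] = 2 + -3 = -1, A[0][1] + B[1][1] = -5 + -3 = -8) = -8 (attained at k = 1)
  C[1][0] = min over k of (A[1][0] + B[0][0] = -3 + 10 = 7, A[1][1] + B[1][0] = 4 + -1 = 3) = 3 (attained at k = 1)
  C[1][1] = min over k of (A[1][0] + B[0][1] = -3 + -3 = -6, A[1][1] + B[1][1] = 4 + -3 = 1) = -6 (attained at k = 0)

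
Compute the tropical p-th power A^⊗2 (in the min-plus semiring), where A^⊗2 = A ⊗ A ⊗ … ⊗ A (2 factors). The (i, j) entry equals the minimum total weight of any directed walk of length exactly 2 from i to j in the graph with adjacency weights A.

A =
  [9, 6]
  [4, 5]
A^⊗2 =
  [10, 11]
  [9, 10]

Each entry (A^⊗2)_ij equals the minimum over all length-2 walks i = v_0 → v_1 → … → v_2 = j of Σ_t A[v_t][v_{t+1}]. For example, for (i, j) = (0, 1) we minimise over 2 possible intermediate vertex sequences; the minimum is 11, attained along the walk 0 → 1 → 1.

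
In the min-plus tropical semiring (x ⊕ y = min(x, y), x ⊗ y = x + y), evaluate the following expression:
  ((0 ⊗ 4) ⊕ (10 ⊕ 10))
((0 ⊗ 4) ⊕ (10 ⊕ 10)) = 4

Expand innermost to outermost. Recall ⊕ takes the minimum of its arguments and ⊗ takes their sum. Working out the expression ((0 ⊗ 4) ⊕ (10 ⊕ 10)) gives 4.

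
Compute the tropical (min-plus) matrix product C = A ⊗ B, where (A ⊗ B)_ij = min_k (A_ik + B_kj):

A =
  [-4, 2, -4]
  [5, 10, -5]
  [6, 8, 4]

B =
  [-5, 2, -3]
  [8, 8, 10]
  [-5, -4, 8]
A ⊗ B =
  [-9, -8, -7]
  [-10, -9, 2]
  [-1, 0, 3]

Apply the min-plus product entry-by-entry:
  C[0][0] = min over k of (A[0][0] + B[0][0] = -4 + -5 = -9, A[0][1] + B[1][0] = 2 + 8 = 10, A[0][2] + B[2][0] = -4 + -5 = -9) = -9 (attained at k = 0)
  C[0][1] = min over k of (A[0][0] + B[0][1] = -4 + 2 = -2, A[0][1] + B[1][1] = 2 + 8 = 10, A[0][2] + B[2][1] = -4 + -4 = -8) = -8 (attained at k = 2)
  C[0][2] = min over k of (A[0][0] + B[0][2] = -4 + -3 = -7, A[0][1] + B[1][2] = 2 + 10 = 12, A[0][2] + B[2][2] = -4 + 8 = 4) = -7 (attained at k = 0)
  C[1][0] = min over k of (A[1][0] + B[0][0] = 5 + -5 = 0, A[1][1] + B[1][0] = 10 + 8 = 18, A[1][2] + B[2][0] = -5 + -5 = -10) = -10 (attained at k = 2)
  C[1][1] = min over k of (A[1][0] + B[0][1] = 5 + 2 = 7, A[1][1] + B[1][1] = 10 + 8 = 18, A[1][2] + B[2][1] = -5 + -4 = -9) = -9 (attained at k = 2)
  C[1][2] = min over k of (A[1][0] + B[0][2] = 5 + -3 = 2, A[1][1] + B[1][2] = 10 + 10 = 20, A[1][2] + B[2][2] = -5 + 8 = 3) = 2 (attained at k = 0)
  C[2][0] = min over k of (A[2][0] + B[0][0] = 6 + -5 = 1, A[2][1] + B[1][0] = 8 + 8 = 16, A[2][2] + B[2][0] = 4 + -5 = -1) = -1 (attained at k = 2)
  C[2][1] = min over k of (A[2][0] + B[0][1] = 6 + 2 = 8, A[2][1] + B[1][1] = 8 + 8 = 16, A[2][2] + B[2][1] = 4 + -4 = 0) = 0 (attained at k = 2)
  C[2][2] = min over k of (A[2][0] + B[0][2] = 6 + -3 = 3, A[2][1] + B[1][2] = 8 + 10 = 18, A[2][2] + B[2][2] = 4 + 8 = 12) = 3 (attained at k = 0)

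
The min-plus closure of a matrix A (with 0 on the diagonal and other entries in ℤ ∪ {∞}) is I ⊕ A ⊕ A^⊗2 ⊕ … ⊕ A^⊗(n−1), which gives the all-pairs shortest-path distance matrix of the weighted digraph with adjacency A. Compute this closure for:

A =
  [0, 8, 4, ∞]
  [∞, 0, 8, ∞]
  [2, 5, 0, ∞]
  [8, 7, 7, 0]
Closure =
  [0, 8, 4, ∞]
  [10, 0, 8, ∞]
  [2, 5, 0, ∞]
  [8, 7, 7, 0]

This is the Floyd-Warshall all-pairs shortest-path computation. For each intermediate vertex k = 0, 1, …, 3, update dist[i][j] ← min(dist[i][j], dist[i][k] + dist[k][j]). The final matrix gives, for each (i, j), the minimum total weight of any directed path from i to j (possibly empty when i = j).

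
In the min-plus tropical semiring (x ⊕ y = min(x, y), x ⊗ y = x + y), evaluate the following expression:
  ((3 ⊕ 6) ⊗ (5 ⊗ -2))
((3 ⊕ 6) ⊗ (5 ⊗ -2)) = 6

Expand innermost to outermost. Recall ⊕ takes the minimum of its arguments and ⊗ takes their sum. Working out the expression ((3 ⊕ 6) ⊗ (5 ⊗ -2)) gives 6.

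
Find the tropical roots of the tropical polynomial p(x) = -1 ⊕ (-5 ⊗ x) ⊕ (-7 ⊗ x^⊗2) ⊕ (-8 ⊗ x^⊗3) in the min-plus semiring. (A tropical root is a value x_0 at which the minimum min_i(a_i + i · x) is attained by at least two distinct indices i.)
Roots: {1, 2, 4}

Each tropical root is a break point of the lower envelope of the lines y = a_i + i · x (there are 4 lines, with slopes 0, 1, ..., 3). Only the lines that attain the minimum somewhere contribute to roots; other lines are dominated. Here the surviving (envelope) indices are i = 3, i = 2, i = 1, i = 0.
Intersections between consecutive envelope lines give the roots: for adjacent envelope indices i < j the intersection is x = (a_i − a_j) / (j − i). Reading off the sorted break points: {1, 2, 4}.
Verification: at each break x_0, at least two indices attain the minimum of min_i(a_i + i · x_0).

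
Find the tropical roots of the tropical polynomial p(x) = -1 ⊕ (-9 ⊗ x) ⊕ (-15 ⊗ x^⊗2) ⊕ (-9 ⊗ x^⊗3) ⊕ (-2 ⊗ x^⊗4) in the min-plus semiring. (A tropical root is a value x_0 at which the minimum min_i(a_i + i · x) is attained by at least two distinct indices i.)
Roots: {-7, -6, 6, 8}

Each tropical root is a break point of the lower envelope of the lines y = a_i + i · x (there are 5 lines, with slopes 0, 1, ..., 4). Only the lines that attain the minimum somewhere contribute to roots; other lines are dominated. Here the surviving (envelope) indices are i = 4, i = 3, i = 2, i = 1, i = 0.
Intersections between consecutive envelope lines give the roots: for adjacent envelope indices i < j the intersection is x = (a_i − a_j) / (j − i). Reading off the sorted break points: {-7, -6, 6, 8}.
Verification: at each break x_0, at least two indices attain the minimum of min_i(a_i + i · x_0).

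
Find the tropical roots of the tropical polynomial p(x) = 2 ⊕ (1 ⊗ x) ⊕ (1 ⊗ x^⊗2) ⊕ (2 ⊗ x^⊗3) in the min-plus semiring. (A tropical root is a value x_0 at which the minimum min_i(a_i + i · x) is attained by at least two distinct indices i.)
Roots: {-1, 0, 1}

Each tropical root is a break point of the lower envelope of the lines y = a_i + i · x (there are 4 lines, with slopes 0, 1, ..., 3). Only the lines that attain the minimum somewhere contribute to roots; other lines are dominated. Here the surviving (envelope) indices are i = 3, i = 2, i = 1, i = 0.
Intersections between consecutive envelope lines give the roots: for adjacent envelope indices i < j the intersection is x = (a_i − a_j) / (j − i). Reading off the sorted break points: {-1, 0, 1}.
Verification: at each break x_0, at least two indices attain the minimum of min_i(a_i + i · x_0).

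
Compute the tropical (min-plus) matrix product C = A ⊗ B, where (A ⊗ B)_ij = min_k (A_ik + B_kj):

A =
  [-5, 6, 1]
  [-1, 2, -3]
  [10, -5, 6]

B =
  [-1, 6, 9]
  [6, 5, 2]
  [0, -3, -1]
A ⊗ B =
  [-6, -2, 0]
  [-3, -6, -4]
  [1, 0, -3]

Apply the min-plus product entry-by-entry:
  C[0][0] = min over k of (A[0][0] + B[0][0] = -5 + -1 = -6, A[0][1] + B[1][0] = 6 + 6 = 12, A[0][2] + B[2][0] = 1 + 0 = 1) = -6 (attained at k = 0)
  C[0][1] = min over k of (A[0][0] + B[0][1] = -5 + 6 = 1, A[0][1] + B[1][1] = 6 + 5 = 11, A[0][2] + B[2][1] = 1 + -3 = -2) = -2 (attained at k = 2)
  C[0][2] = min over k of (A[0][0] + B[0][2] = -5 + 9 = 4, A[0][1] + B[1][2] = 6 + 2 = 8, A[0][2] + B[2][2] = 1 + -1 = 0) = 0 (attained at k = 2)
  C[1][0] = min over k of (A[1][0] + B[0][0] = -1 + -1 = -2, A[1][1] + B[1][0] = 2 + 6 = 8, A[1][2] + B[2][0] = -3 + 0 = -3) = -3 (attained at k = 2)
  C[1][1] = min over k of (A[1][0] + B[0][1] = -1 + 6 = 5, A[1][1] + B[1][1] = 2 + 5 = 7, A[1][2] + B[2][1] = -3 + -3 = -6) = -6 (attained at k = 2)
  C[1][2] = min over k of (A[1][0] + B[0][2] = -1 + 9 = 8, A[1][1] + B[1][2] = 2 + 2 = 4, A[1][2] + B[2][2] = -3 + -1 = -4) = -4 (attained at k = 2)
  C[2][0] = min over k of (A[2][0] + B[0][0] = 10 + -1 = 9, A[2][1] + B[1][0] = -5 + 6 = 1, A[2][2] + B[2][0] = 6 + 0 = 6) = 1 (attained at k = 1)
  C[2][1] = min over k of (A[2][0] + B[0][1] = 10 + 6 = 16, A[2][1] + B[1][1] = -5 + 5 = 0, A[2][2] + B[2][1] = 6 + -3 = 3) = 0 (attained at k = 1)
  C[2][2] = min over k of (A[2][0] + B[0][2] = 10 + 9 = 19, A[2][1] + B[1][2] = -5 + 2 = -3, A[2][2] + B[2][2] = 6 + -1 = 5) = -3 (attained at k = 1)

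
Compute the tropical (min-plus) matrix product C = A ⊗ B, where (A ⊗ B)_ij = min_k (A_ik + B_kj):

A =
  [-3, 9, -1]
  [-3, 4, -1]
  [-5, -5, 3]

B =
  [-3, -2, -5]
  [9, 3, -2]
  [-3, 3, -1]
A ⊗ B =
  [-6, -5, -8]
  [-6, -5, -8]
  [-8, -7, -10]

Apply the min-plus product entry-by-entry:
  C[0][0] = min over k of (A[0][0] + B[0][0] = -3 + -3 = -6, A[0][1] + B[1][0] = 9 + 9 = 18, A[0][2] + B[2][0] = -1 + -3 = -4) = -6 (attained at k = 0)
  C[0][1] = min over k of (A[0][0] + B[0][1] = -3 + -2 = -5, A[0][1] + B[1][1] = 9 + 3 = 12, A[0][2] + B[2][1] = -1 + 3 = 2) = -5 (attained at k = 0)
  C[0][2] = min over k of (A[0][0] + B[0][2] = -3 + -5 = -8, A[0][1] + B[1][2] = 9 + -2 = 7, A[0][2] + B[2][2] = -1 + -1 = -2) = -8 (attained at k = 0)
  C[1][0] = min over k of (A[1][0] + B[0][0] = -3 + -3 = -6, A[1][1] + B[1][0] = 4 + 9 = 13, A[1][2] + B[2][0] = -1 + -3 = -4) = -6 (attained at k = 0)
  C[1][1] = min over k of (A[1][0] + B[0][1] = -3 + -2 = -5, A[1][1] + B[1][1] = 4 + 3 = 7, A[1][2] + B[2][1] = -1 + 3 = 2) = -5 (attained at k = 0)
  C[1][2] = min over k of (A[1][0] + B[0][2] = -3 + -5 = -8, A[1][1] + B[1][2] = 4 + -2 = 2, A[1][2] + B[2][2] = -1 + -1 = -2) = -8 (attained at k = 0)
  C[2][0] = min over k of (A[2][0] + B[0][0] = -5 + -3 = -8, A[2][1] + B[1][0] = -5 + 9 = 4, A[2][2] + B[2][0] = 3 + -3 = 0) = -8 (attained at k = 0)
  C[2][1] = min over k of (A[2][0] + B[0][1] = -5 + -2 = -7, A[2][1] + B[1][1] = -5 + 3 = -2, A[2][2] + B[2][1] = 3 + 3 = 6) = -7 (attained at k = 0)
  C[2][2] = min over k of (A[2][0] + B[0][2] = -5 + -5 = -10, A[2][1] + B[1][2] = -5 + -2 = -7, A[2][2] + B[2][2] = 3 + -1 = 2) = -10 (attained at k = 0)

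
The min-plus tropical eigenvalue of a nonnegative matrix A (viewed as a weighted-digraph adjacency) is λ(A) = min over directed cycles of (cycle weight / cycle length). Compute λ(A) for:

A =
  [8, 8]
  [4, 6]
λ(A) = 6

Enumerate directed cycles and compute their means (weight / length). Sample:
  cycle 0 → 0: weight = 8, length = 1, mean = 8/1 ≈ 8.000
  cycle 1 → 1: weight = 6, length = 1, mean = 6/1 ≈ 6.000
  cycle 0 → 1 → 0: weight = 12, length = 2, mean = 12/2 ≈ 6.000
  cycle 1 → 0 → 1: weight = 12, length = 2, mean = 12/2 ≈ 6.000
Minimum mean = 6.000, attained e.g. along the cycle 1 → 1 with weight 6 and length 1. So λ(A) = 6/1 = 6.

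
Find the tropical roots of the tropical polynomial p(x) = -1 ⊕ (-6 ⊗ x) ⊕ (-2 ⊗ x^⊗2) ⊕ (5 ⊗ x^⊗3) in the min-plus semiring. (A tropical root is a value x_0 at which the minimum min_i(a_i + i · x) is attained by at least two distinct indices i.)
Roots: {-7, -4, 5}

Each tropical root is a break point of the lower envelope of the lines y = a_i + i · x (there are 4 lines, with slopes 0, 1, ..., 3). Only the lines that attain the minimum somewhere contribute to roots; other lines are dominated. Here the surviving (envelope) indices are i = 3, i = 2, i = 1, i = 0.
Intersections between consecutive envelope lines give the roots: for adjacent envelope indices i < j the intersection is x = (a_i − a_j) / (j − i). Reading off the sorted break points: {-7, -4, 5}.
Verification: at each break x_0, at least two indices attain the minimum of min_i(a_i + i · x_0).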